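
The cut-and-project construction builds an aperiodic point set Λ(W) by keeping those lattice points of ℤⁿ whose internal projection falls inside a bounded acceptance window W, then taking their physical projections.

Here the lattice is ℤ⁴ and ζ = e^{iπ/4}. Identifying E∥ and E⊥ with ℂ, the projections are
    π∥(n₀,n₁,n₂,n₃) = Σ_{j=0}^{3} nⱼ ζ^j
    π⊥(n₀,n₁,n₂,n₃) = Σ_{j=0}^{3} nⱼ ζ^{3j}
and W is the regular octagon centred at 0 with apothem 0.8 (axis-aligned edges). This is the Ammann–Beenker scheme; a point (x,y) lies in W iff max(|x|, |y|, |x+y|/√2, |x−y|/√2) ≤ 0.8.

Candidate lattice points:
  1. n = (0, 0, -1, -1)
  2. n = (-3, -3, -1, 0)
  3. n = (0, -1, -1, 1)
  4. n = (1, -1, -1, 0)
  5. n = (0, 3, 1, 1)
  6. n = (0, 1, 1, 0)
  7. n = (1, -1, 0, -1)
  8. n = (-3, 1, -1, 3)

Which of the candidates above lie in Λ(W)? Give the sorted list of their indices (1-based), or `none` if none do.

1, 6

Internal map: ζ^{3j} for j=0..3 gives (1,0), (−√2/2,√2/2), (0,−1), (√2/2,√2/2).
#1 (0, 0, -1, -1): internal (-0.7071, 0.2929); octagon support 0.7071 vs apothem 0.8 → ∈ W
#2 (-3, -3, -1, 0): internal (-0.8787, -1.1213); octagon support 1.4142 vs apothem 0.8 → ∉ W
#3 (0, -1, -1, 1): internal (1.4142, 1.0000); octagon support 1.7071 vs apothem 0.8 → ∉ W
#4 (1, -1, -1, 0): internal (1.7071, 0.2929); octagon support 1.7071 vs apothem 0.8 → ∉ W
#5 (0, 3, 1, 1): internal (-1.4142, 1.8284); octagon support 2.2929 vs apothem 0.8 → ∉ W
#6 (0, 1, 1, 0): internal (-0.7071, -0.2929); octagon support 0.7071 vs apothem 0.8 → ∈ W
#7 (1, -1, 0, -1): internal (1.0000, -1.4142); octagon support 1.7071 vs apothem 0.8 → ∉ W
#8 (-3, 1, -1, 3): internal (-1.5858, 3.8284); octagon support 3.8284 vs apothem 0.8 → ∉ W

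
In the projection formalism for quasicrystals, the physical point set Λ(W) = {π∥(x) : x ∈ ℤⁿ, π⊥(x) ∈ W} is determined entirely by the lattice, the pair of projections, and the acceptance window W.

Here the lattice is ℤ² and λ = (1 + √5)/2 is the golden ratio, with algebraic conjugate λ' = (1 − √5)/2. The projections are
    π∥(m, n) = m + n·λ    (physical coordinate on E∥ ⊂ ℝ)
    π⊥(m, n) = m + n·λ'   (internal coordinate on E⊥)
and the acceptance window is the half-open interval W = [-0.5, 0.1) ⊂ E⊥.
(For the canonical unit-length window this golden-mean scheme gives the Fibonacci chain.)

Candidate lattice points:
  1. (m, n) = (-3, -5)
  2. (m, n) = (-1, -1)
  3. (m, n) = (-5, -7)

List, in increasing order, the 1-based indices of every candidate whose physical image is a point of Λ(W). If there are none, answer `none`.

λ' = (1−√5)/2 ≈ -0.6180.
#1 (-3,-5): internal coord -3 + (-5)·λ' = +0.0902; +0.0902 ∈ [-0.5, 0.1) → IN Λ
#2 (-1,-1): internal coord -1 + (-1)·λ' = -0.3820; -0.3820 ∈ [-0.5, 0.1) → IN Λ
#3 (-5,-7): internal coord -5 + (-7)·λ' = -0.6738; -0.6738 ∉ [-0.5, 0.1) → out

1, 2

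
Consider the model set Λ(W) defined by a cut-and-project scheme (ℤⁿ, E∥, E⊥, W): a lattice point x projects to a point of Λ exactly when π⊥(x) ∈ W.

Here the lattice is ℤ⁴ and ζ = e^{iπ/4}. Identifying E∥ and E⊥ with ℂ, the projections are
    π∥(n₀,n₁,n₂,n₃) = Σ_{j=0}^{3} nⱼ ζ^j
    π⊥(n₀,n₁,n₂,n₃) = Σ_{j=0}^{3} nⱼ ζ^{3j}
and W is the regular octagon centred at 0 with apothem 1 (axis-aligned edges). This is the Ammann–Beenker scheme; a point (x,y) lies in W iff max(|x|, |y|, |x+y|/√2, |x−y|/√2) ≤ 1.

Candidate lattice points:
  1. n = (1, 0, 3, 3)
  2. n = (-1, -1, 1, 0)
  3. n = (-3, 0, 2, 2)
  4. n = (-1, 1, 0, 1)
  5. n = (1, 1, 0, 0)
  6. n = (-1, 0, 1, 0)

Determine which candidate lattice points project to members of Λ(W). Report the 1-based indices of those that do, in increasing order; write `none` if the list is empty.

π⊥(n) = n₀ + n₁ζ³ + n₂ζ⁶ + n₃ζ⁹ where ζ = e^{iπ/4}.
#1 (1, 0, 3, 3): internal (3.12132, -0.87868); octagon support 3.12132 vs apothem 1 → ∉ W
#2 (-1, -1, 1, 0): internal (-0.29289, -1.70711); octagon support 1.70711 vs apothem 1 → ∉ W
#3 (-3, 0, 2, 2): internal (-1.58579, -0.58579); octagon support 1.58579 vs apothem 1 → ∉ W
#4 (-1, 1, 0, 1): internal (-1.00000, 1.41421); octagon support 1.70711 vs apothem 1 → ∉ W
#5 (1, 1, 0, 0): internal (0.29289, 0.70711); octagon support 0.70711 vs apothem 1 → ∈ W
#6 (-1, 0, 1, 0): internal (-1.00000, -1.00000); octagon support 1.41421 vs apothem 1 → ∉ W

5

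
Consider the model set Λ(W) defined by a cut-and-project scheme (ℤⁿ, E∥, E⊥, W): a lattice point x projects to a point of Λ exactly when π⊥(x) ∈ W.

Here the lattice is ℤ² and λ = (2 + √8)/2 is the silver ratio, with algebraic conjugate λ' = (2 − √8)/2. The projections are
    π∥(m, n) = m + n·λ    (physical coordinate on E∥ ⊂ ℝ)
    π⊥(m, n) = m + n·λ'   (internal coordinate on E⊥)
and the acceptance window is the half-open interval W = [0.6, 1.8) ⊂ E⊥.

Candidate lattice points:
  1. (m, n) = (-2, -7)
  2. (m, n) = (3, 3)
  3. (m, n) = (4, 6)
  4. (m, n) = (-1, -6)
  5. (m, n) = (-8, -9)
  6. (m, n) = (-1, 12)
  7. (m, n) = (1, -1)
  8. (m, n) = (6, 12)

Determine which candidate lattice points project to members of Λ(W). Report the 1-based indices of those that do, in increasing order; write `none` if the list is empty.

λ' = (2−√8)/2 ≈ -0.4142.
#1 (-2,-7): internal coord -2 + (-7)·λ' = +0.8995; +0.8995 ∈ [0.6, 1.8) → IN Λ
#2 (3,3): internal coord 3 + (3)·λ' = +1.7574; +1.7574 ∈ [0.6, 1.8) → IN Λ
#3 (4,6): internal coord 4 + (6)·λ' = +1.5147; +1.5147 ∈ [0.6, 1.8) → IN Λ
#4 (-1,-6): internal coord -1 + (-6)·λ' = +1.4853; +1.4853 ∈ [0.6, 1.8) → IN Λ
#5 (-8,-9): internal coord -8 + (-9)·λ' = -4.2721; -4.2721 ∉ [0.6, 1.8) → out
#6 (-1,12): internal coord -1 + (12)·λ' = -5.9706; -5.9706 ∉ [0.6, 1.8) → out
#7 (1,-1): internal coord 1 + (-1)·λ' = +1.4142; +1.4142 ∈ [0.6, 1.8) → IN Λ
#8 (6,12): internal coord 6 + (12)·λ' = +1.0294; +1.0294 ∈ [0.6, 1.8) → IN Λ

1, 2, 3, 4, 7, 8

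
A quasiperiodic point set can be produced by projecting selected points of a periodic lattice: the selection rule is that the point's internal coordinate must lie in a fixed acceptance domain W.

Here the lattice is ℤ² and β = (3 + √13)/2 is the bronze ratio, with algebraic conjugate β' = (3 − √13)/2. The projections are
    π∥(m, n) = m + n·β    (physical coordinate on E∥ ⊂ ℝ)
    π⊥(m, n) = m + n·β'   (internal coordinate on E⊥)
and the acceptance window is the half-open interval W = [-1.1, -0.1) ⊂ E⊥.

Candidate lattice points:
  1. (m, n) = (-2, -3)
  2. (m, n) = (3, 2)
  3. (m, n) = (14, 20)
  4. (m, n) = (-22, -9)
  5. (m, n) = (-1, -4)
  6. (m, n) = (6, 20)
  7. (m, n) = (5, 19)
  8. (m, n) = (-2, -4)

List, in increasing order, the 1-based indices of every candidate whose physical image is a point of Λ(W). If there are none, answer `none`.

Numerically β ≈ 3.302776 and β' = −1/β ≈ -0.302776.
candidate 1: (m,n)=(-2,-3) → π∥ = -2-3·β ≈ -11.908327, π⊥ = -2-3·β' ≈ -1.091673 ∈ [-1.1, -0.1) ⇒ IN Λ
candidate 2: (m,n)=(3,2) → π∥ = 3+2·β ≈ 9.605551, π⊥ = 3+2·β' ≈ 2.394449 ∉ [-1.1, -0.1) ⇒ out
candidate 3: (m,n)=(14,20) → π∥ = 14+20·β ≈ 80.055513, π⊥ = 14+20·β' ≈ 7.944487 ∉ [-1.1, -0.1) ⇒ out
candidate 4: (m,n)=(-22,-9) → π∥ = -22-9·β ≈ -51.724981, π⊥ = -22-9·β' ≈ -19.275019 ∉ [-1.1, -0.1) ⇒ out
candidate 5: (m,n)=(-1,-4) → π∥ = -1-4·β ≈ -14.211103, π⊥ = -1-4·β' ≈ 0.211103 ∉ [-1.1, -0.1) ⇒ out
candidate 6: (m,n)=(6,20) → π∥ = 6+20·β ≈ 72.055513, π⊥ = 6+20·β' ≈ -0.055513 ∉ [-1.1, -0.1) ⇒ out
candidate 7: (m,n)=(5,19) → π∥ = 5+19·β ≈ 67.752737, π⊥ = 5+19·β' ≈ -0.752737 ∈ [-1.1, -0.1) ⇒ IN Λ
candidate 8: (m,n)=(-2,-4) → π∥ = -2-4·β ≈ -15.211103, π⊥ = -2-4·β' ≈ -0.788897 ∈ [-1.1, -0.1) ⇒ IN Λ

1, 7, 8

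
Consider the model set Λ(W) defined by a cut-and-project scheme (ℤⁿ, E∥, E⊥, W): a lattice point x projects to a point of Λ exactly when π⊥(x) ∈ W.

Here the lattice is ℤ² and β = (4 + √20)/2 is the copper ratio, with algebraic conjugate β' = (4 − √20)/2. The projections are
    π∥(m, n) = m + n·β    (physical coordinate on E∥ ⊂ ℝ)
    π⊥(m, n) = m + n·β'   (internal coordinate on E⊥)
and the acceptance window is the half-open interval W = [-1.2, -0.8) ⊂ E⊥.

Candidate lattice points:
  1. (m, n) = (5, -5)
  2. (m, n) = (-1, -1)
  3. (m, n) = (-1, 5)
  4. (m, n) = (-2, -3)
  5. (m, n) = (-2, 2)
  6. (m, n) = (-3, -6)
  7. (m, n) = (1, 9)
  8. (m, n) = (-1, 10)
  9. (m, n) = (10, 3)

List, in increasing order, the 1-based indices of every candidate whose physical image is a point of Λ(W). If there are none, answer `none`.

β' = (4−√20)/2 ≈ -0.236068.
candidate 1: (m,n)=(5,-5) → π∥ = 5-5·β ≈ -16.180340, π⊥ = 5-5·β' ≈ 6.180340 ∉ [-1.2, -0.8) ⇒ out
candidate 2: (m,n)=(-1,-1) → π∥ = -1-1·β ≈ -5.236068, π⊥ = -1-1·β' ≈ -0.763932 ∉ [-1.2, -0.8) ⇒ out
candidate 3: (m,n)=(-1,5) → π∥ = -1+5·β ≈ 20.180340, π⊥ = -1+5·β' ≈ -2.180340 ∉ [-1.2, -0.8) ⇒ out
candidate 4: (m,n)=(-2,-3) → π∥ = -2-3·β ≈ -14.708204, π⊥ = -2-3·β' ≈ -1.291796 ∉ [-1.2, -0.8) ⇒ out
candidate 5: (m,n)=(-2,2) → π∥ = -2+2·β ≈ 6.472136, π⊥ = -2+2·β' ≈ -2.472136 ∉ [-1.2, -0.8) ⇒ out
candidate 6: (m,n)=(-3,-6) → π∥ = -3-6·β ≈ -28.416408, π⊥ = -3-6·β' ≈ -1.583592 ∉ [-1.2, -0.8) ⇒ out
candidate 7: (m,n)=(1,9) → π∥ = 1+9·β ≈ 39.124612, π⊥ = 1+9·β' ≈ -1.124612 ∈ [-1.2, -0.8) ⇒ IN Λ
candidate 8: (m,n)=(-1,10) → π∥ = -1+10·β ≈ 41.360680, π⊥ = -1+10·β' ≈ -3.360680 ∉ [-1.2, -0.8) ⇒ out
candidate 9: (m,n)=(10,3) → π∥ = 10+3·β ≈ 22.708204, π⊥ = 10+3·β' ≈ 9.291796 ∉ [-1.2, -0.8) ⇒ out

7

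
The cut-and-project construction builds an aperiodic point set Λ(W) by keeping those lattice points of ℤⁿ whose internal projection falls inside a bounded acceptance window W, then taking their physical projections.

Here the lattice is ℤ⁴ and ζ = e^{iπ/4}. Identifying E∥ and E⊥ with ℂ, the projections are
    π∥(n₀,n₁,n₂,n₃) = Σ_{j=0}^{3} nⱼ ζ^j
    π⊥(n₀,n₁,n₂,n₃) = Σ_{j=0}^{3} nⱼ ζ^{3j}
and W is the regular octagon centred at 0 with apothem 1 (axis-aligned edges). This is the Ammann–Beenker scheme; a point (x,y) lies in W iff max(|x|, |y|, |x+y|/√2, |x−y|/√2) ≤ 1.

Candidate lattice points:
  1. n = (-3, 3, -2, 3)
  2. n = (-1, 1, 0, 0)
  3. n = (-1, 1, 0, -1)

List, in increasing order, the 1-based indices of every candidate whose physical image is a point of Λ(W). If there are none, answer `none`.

none

π⊥(n) = n₀ + n₁ζ³ + n₂ζ⁶ + n₃ζ⁹ where ζ = e^{iπ/4}.
candidate 1: n = (-3, 3, -2, 3) → π⊥ ≈ (-3.00000, +6.24264); max(|x|,|y|,|x±y|/√2) = 6.53553 > 1 ⇒ ∉ W
candidate 2: n = (-1, 1, 0, 0) → π⊥ ≈ (-1.70711, +0.70711); max(|x|,|y|,|x±y|/√2) = 1.70711 > 1 ⇒ ∉ W
candidate 3: n = (-1, 1, 0, -1) → π⊥ ≈ (-2.41421, +0.00000); max(|x|,|y|,|x±y|/√2) = 2.41421 > 1 ⇒ ∉ W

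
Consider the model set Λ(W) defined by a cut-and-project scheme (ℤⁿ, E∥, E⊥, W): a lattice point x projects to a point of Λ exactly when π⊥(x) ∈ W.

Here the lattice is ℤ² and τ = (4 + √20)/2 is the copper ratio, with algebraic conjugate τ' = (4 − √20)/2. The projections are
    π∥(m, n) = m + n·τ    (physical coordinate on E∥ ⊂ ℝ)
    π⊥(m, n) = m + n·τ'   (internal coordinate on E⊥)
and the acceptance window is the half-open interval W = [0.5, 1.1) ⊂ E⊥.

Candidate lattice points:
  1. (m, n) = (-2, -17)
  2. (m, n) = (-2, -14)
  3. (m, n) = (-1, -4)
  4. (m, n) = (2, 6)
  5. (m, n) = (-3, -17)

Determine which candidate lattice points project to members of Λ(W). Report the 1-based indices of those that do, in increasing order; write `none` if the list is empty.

Numerically τ ≈ 4.23607 and τ' = −1/τ ≈ -0.23607.
#1 (-2,-17): internal coord -2 + (-17)·τ' = +2.01316; +2.01316 ∉ [0.5, 1.1) → out
#2 (-2,-14): internal coord -2 + (-14)·τ' = +1.30495; +1.30495 ∉ [0.5, 1.1) → out
#3 (-1,-4): internal coord -1 + (-4)·τ' = -0.05573; -0.05573 ∉ [0.5, 1.1) → out
#4 (2,6): internal coord 2 + (6)·τ' = +0.58359; +0.58359 ∈ [0.5, 1.1) → IN Λ
#5 (-3,-17): internal coord -3 + (-17)·τ' = +1.01316; +1.01316 ∈ [0.5, 1.1) → IN Λ

4, 5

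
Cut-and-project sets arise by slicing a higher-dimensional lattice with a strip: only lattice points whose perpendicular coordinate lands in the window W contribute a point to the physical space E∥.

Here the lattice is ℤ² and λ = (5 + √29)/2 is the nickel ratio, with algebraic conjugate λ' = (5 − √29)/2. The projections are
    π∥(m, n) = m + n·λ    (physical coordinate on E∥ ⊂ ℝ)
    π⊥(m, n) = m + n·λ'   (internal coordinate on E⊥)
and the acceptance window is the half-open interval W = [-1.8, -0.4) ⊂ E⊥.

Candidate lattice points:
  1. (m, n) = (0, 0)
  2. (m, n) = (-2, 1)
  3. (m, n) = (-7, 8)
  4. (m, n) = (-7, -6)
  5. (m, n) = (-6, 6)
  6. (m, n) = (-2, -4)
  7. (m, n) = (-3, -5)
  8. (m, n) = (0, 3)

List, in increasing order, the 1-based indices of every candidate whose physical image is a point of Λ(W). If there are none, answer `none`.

λ' = (5−√29)/2 ≈ -0.192582.
[1] lift (0,0): star map gives 0.000000; window check -1.8 ≤ 0.000000 < -0.4 is false → out
[2] lift (-2,1): star map gives -2.192582; window check -1.8 ≤ -2.192582 < -0.4 is false → out
[3] lift (-7,8): star map gives -8.540659; window check -1.8 ≤ -8.540659 < -0.4 is false → out
[4] lift (-7,-6): star map gives -5.844506; window check -1.8 ≤ -5.844506 < -0.4 is false → out
[5] lift (-6,6): star map gives -7.155494; window check -1.8 ≤ -7.155494 < -0.4 is false → out
[6] lift (-2,-4): star map gives -1.229670; window check -1.8 ≤ -1.229670 < -0.4 is true → IN Λ
[7] lift (-3,-5): star map gives -2.037088; window check -1.8 ≤ -2.037088 < -0.4 is false → out
[8] lift (0,3): star map gives -0.577747; window check -1.8 ≤ -0.577747 < -0.4 is true → IN Λ

6, 8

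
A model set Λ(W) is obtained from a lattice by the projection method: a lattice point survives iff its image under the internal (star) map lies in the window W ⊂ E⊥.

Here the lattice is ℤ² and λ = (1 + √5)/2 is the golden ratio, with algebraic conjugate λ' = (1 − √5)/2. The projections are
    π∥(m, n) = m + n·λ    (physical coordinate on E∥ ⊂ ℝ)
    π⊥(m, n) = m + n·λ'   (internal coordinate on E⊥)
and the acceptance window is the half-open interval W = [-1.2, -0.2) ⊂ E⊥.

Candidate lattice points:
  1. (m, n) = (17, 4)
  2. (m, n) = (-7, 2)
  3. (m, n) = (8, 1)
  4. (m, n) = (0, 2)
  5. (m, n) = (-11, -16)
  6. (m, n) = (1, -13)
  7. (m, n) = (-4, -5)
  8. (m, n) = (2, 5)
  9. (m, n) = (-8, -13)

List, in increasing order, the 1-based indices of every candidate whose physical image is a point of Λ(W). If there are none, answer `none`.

5, 7, 8

Compute λ' = (1−√5)/2 = -0.618034, so π⊥(m,n) = m -0.618034·n.
candidate 1: (m,n)=(17,4) → π∥ = 17+4·λ ≈ 23.472136, π⊥ = 17+4·λ' ≈ 14.527864 ∉ [-1.2, -0.2) ⇒ out
candidate 2: (m,n)=(-7,2) → π∥ = -7+2·λ ≈ -3.763932, π⊥ = -7+2·λ' ≈ -8.236068 ∉ [-1.2, -0.2) ⇒ out
candidate 3: (m,n)=(8,1) → π∥ = 8+1·λ ≈ 9.618034, π⊥ = 8+1·λ' ≈ 7.381966 ∉ [-1.2, -0.2) ⇒ out
candidate 4: (m,n)=(0,2) → π∥ = 0+2·λ ≈ 3.236068, π⊥ = 0+2·λ' ≈ -1.236068 ∉ [-1.2, -0.2) ⇒ out
candidate 5: (m,n)=(-11,-16) → π∥ = -11-16·λ ≈ -36.888544, π⊥ = -11-16·λ' ≈ -1.111456 ∈ [-1.2, -0.2) ⇒ IN Λ
candidate 6: (m,n)=(1,-13) → π∥ = 1-13·λ ≈ -20.034442, π⊥ = 1-13·λ' ≈ 9.034442 ∉ [-1.2, -0.2) ⇒ out
candidate 7: (m,n)=(-4,-5) → π∥ = -4-5·λ ≈ -12.090170, π⊥ = -4-5·λ' ≈ -0.909830 ∈ [-1.2, -0.2) ⇒ IN Λ
candidate 8: (m,n)=(2,5) → π∥ = 2+5·λ ≈ 10.090170, π⊥ = 2+5·λ' ≈ -1.090170 ∈ [-1.2, -0.2) ⇒ IN Λ
candidate 9: (m,n)=(-8,-13) → π∥ = -8-13·λ ≈ -29.034442, π⊥ = -8-13·λ' ≈ 0.034442 ∉ [-1.2, -0.2) ⇒ out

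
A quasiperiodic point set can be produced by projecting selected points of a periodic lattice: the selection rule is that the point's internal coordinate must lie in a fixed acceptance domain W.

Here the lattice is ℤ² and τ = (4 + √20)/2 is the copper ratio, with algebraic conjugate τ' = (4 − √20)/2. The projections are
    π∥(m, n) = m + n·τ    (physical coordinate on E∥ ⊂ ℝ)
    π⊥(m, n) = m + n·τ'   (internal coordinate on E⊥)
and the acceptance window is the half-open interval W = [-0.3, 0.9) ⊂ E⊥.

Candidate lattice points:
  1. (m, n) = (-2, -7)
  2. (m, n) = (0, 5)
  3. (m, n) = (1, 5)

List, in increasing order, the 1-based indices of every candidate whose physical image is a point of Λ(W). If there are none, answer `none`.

3

Compute τ' = (4−√20)/2 = -0.236068, so π⊥(m,n) = m -0.236068·n.
[1] lift (-2,-7): star map gives -0.347524; window check -0.3 ≤ -0.347524 < 0.9 is false → out
[2] lift (0,5): star map gives -1.180340; window check -0.3 ≤ -1.180340 < 0.9 is false → out
[3] lift (1,5): star map gives -0.180340; window check -0.3 ≤ -0.180340 < 0.9 is true → IN Λ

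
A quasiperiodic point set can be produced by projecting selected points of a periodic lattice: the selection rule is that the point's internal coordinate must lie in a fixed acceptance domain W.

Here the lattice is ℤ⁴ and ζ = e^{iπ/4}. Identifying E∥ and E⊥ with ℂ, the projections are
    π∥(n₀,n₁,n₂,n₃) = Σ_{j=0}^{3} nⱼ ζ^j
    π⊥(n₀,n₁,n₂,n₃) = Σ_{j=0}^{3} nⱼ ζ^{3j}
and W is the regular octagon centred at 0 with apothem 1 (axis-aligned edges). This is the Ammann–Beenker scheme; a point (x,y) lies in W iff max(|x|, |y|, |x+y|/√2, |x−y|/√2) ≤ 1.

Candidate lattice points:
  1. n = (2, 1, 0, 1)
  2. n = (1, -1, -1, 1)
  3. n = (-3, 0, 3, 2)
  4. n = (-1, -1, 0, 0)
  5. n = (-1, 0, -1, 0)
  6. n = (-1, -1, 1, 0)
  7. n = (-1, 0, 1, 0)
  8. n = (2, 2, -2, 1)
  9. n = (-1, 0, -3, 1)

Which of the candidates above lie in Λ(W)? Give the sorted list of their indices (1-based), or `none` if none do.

4

With ζ = e^{iπ/4} the internal vectors are ζ^0,ζ^3,ζ^6,ζ^9.
#1 (2, 1, 0, 1): internal (2.000000, 1.414214); octagon support 2.414214 vs apothem 1 → ∉ W
#2 (1, -1, -1, 1): internal (2.414214, 1.000000); octagon support 2.414214 vs apothem 1 → ∉ W
#3 (-3, 0, 3, 2): internal (-1.585786, -1.585786); octagon support 2.242641 vs apothem 1 → ∉ W
#4 (-1, -1, 0, 0): internal (-0.292893, -0.707107); octagon support 0.707107 vs apothem 1 → ∈ W
#5 (-1, 0, -1, 0): internal (-1.000000, 1.000000); octagon support 1.414214 vs apothem 1 → ∉ W
#6 (-1, -1, 1, 0): internal (-0.292893, -1.707107); octagon support 1.707107 vs apothem 1 → ∉ W
#7 (-1, 0, 1, 0): internal (-1.000000, -1.000000); octagon support 1.414214 vs apothem 1 → ∉ W
#8 (2, 2, -2, 1): internal (1.292893, 4.121320); octagon support 4.121320 vs apothem 1 → ∉ W
#9 (-1, 0, -3, 1): internal (-0.292893, 3.707107); octagon support 3.707107 vs apothem 1 → ∉ W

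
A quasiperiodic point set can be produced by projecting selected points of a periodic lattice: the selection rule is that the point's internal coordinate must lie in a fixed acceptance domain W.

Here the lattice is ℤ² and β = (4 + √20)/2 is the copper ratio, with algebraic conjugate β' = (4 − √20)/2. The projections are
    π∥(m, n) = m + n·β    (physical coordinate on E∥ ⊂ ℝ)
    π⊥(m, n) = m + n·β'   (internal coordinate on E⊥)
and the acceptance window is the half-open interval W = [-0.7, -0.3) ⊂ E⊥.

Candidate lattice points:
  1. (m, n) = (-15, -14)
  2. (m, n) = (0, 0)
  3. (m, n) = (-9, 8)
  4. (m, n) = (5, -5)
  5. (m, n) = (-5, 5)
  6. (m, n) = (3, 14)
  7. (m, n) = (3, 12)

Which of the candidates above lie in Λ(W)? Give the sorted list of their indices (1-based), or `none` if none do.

6

Compute β' = (4−√20)/2 = -0.23607, so π⊥(m,n) = m -0.23607·n.
candidate 1: (m,n)=(-15,-14) → π∥ = -15-14·β ≈ -74.30495, π⊥ = -15-14·β' ≈ -11.69505 ∉ [-0.7, -0.3) ⇒ out
candidate 2: (m,n)=(0,0) → π∥ = 0+0·β ≈ 0.00000, π⊥ = 0+0·β' ≈ 0.00000 ∉ [-0.7, -0.3) ⇒ out
candidate 3: (m,n)=(-9,8) → π∥ = -9+8·β ≈ 24.88854, π⊥ = -9+8·β' ≈ -10.88854 ∉ [-0.7, -0.3) ⇒ out
candidate 4: (m,n)=(5,-5) → π∥ = 5-5·β ≈ -16.18034, π⊥ = 5-5·β' ≈ 6.18034 ∉ [-0.7, -0.3) ⇒ out
candidate 5: (m,n)=(-5,5) → π∥ = -5+5·β ≈ 16.18034, π⊥ = -5+5·β' ≈ -6.18034 ∉ [-0.7, -0.3) ⇒ out
candidate 6: (m,n)=(3,14) → π∥ = 3+14·β ≈ 62.30495, π⊥ = 3+14·β' ≈ -0.30495 ∈ [-0.7, -0.3) ⇒ IN Λ
candidate 7: (m,n)=(3,12) → π∥ = 3+12·β ≈ 53.83282, π⊥ = 3+12·β' ≈ 0.16718 ∉ [-0.7, -0.3) ⇒ out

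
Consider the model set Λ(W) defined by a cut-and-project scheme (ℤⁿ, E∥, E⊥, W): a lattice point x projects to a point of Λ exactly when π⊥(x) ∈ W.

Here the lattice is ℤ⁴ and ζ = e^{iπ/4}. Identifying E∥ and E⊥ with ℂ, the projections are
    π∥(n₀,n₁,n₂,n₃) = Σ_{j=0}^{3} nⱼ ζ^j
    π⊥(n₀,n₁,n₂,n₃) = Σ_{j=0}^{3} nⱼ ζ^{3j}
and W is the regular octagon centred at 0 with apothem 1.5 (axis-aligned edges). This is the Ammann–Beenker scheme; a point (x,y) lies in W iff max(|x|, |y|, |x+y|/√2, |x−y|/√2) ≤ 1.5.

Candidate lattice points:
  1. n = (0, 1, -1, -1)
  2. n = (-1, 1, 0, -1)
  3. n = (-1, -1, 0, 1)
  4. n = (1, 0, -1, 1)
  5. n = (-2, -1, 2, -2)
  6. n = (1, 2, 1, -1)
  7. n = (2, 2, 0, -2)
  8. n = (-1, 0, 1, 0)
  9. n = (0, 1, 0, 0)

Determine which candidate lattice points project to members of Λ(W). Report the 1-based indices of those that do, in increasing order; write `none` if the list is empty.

3, 6, 7, 8, 9

With ζ = e^{iπ/4} the internal vectors are ζ^0,ζ^3,ζ^6,ζ^9.
#1 (0, 1, -1, -1): internal (-1.4142, 1.0000); octagon support 1.7071 vs apothem 1.5 → ∉ W
#2 (-1, 1, 0, -1): internal (-2.4142, 0.0000); octagon support 2.4142 vs apothem 1.5 → ∉ W
#3 (-1, -1, 0, 1): internal (0.4142, 0.0000); octagon support 0.4142 vs apothem 1.5 → ∈ W
#4 (1, 0, -1, 1): internal (1.7071, 1.7071); octagon support 2.4142 vs apothem 1.5 → ∉ W
#5 (-2, -1, 2, -2): internal (-2.7071, -4.1213); octagon support 4.8284 vs apothem 1.5 → ∉ W
#6 (1, 2, 1, -1): internal (-1.1213, -0.2929); octagon support 1.1213 vs apothem 1.5 → ∈ W
#7 (2, 2, 0, -2): internal (-0.8284, 0.0000); octagon support 0.8284 vs apothem 1.5 → ∈ W
#8 (-1, 0, 1, 0): internal (-1.0000, -1.0000); octagon support 1.4142 vs apothem 1.5 → ∈ W
#9 (0, 1, 0, 0): internal (-0.7071, 0.7071); octagon support 1.0000 vs apothem 1.5 → ∈ W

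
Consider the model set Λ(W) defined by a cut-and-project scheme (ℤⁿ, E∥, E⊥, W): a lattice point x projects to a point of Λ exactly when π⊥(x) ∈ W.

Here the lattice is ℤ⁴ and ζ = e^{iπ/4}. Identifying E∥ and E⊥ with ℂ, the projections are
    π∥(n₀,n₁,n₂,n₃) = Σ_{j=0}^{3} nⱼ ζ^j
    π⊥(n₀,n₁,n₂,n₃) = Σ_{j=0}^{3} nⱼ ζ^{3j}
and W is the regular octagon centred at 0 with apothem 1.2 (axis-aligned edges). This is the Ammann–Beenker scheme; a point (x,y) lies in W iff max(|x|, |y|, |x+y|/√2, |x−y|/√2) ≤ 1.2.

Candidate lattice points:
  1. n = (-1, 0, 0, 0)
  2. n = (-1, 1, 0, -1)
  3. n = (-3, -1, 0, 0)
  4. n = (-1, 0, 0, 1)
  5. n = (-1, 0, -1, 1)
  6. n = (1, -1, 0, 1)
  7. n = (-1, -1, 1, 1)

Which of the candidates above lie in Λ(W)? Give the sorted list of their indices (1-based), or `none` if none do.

1, 4, 7

π⊥(n) = n₀ + n₁ζ³ + n₂ζ⁶ + n₃ζ⁹ where ζ = e^{iπ/4}.
#1 (-1, 0, 0, 0): internal (-1.0000, 0.0000); octagon support 1.0000 vs apothem 1.2 → ∈ W
#2 (-1, 1, 0, -1): internal (-2.4142, 0.0000); octagon support 2.4142 vs apothem 1.2 → ∉ W
#3 (-3, -1, 0, 0): internal (-2.2929, -0.7071); octagon support 2.2929 vs apothem 1.2 → ∉ W
#4 (-1, 0, 0, 1): internal (-0.2929, 0.7071); octagon support 0.7071 vs apothem 1.2 → ∈ W
#5 (-1, 0, -1, 1): internal (-0.2929, 1.7071); octagon support 1.7071 vs apothem 1.2 → ∉ W
#6 (1, -1, 0, 1): internal (2.4142, 0.0000); octagon support 2.4142 vs apothem 1.2 → ∉ W
#7 (-1, -1, 1, 1): internal (0.4142, -1.0000); octagon support 1.0000 vs apothem 1.2 → ∈ W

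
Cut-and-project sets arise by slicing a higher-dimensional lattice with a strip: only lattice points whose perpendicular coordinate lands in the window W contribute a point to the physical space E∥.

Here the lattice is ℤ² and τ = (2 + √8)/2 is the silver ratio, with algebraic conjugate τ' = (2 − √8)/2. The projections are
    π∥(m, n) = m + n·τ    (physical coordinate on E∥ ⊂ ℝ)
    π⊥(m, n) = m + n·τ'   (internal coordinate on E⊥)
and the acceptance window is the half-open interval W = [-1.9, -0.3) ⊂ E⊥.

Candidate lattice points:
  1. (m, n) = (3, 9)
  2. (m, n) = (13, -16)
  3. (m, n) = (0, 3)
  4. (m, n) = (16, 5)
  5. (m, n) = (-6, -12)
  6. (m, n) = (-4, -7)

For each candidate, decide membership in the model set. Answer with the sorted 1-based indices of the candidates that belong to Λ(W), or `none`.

1, 3, 5, 6

τ' = (2−√8)/2 ≈ -0.41421.
[1] lift (3,9): star map gives -0.72792; window check -1.9 ≤ -0.72792 < -0.3 is true → IN Λ
[2] lift (13,-16): star map gives 19.62742; window check -1.9 ≤ 19.62742 < -0.3 is false → out
[3] lift (0,3): star map gives -1.24264; window check -1.9 ≤ -1.24264 < -0.3 is true → IN Λ
[4] lift (16,5): star map gives 13.92893; window check -1.9 ≤ 13.92893 < -0.3 is false → out
[5] lift (-6,-12): star map gives -1.02944; window check -1.9 ≤ -1.02944 < -0.3 is true → IN Λ
[6] lift (-4,-7): star map gives -1.10051; window check -1.9 ≤ -1.10051 < -0.3 is true → IN Λ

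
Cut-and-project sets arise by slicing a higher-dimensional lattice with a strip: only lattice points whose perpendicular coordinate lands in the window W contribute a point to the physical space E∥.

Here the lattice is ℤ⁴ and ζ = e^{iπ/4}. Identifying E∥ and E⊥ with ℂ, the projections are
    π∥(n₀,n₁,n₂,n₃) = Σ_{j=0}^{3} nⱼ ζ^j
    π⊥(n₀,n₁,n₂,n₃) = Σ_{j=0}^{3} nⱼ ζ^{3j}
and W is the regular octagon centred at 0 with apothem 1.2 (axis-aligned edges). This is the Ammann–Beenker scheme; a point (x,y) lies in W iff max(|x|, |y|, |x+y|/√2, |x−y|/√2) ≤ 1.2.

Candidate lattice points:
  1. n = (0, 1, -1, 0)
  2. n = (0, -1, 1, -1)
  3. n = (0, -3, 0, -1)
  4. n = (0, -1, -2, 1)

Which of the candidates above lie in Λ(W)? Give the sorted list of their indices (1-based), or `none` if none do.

none

With ζ = e^{iπ/4} the internal vectors are ζ^0,ζ^3,ζ^6,ζ^9.
candidate 1: n = (0, 1, -1, 0) → π⊥ ≈ (-0.7071, +1.7071); max(|x|,|y|,|x±y|/√2) = 1.7071 > 1.2 ⇒ ∉ W
candidate 2: n = (0, -1, 1, -1) → π⊥ ≈ (+0.0000, -2.4142); max(|x|,|y|,|x±y|/√2) = 2.4142 > 1.2 ⇒ ∉ W
candidate 3: n = (0, -3, 0, -1) → π⊥ ≈ (+1.4142, -2.8284); max(|x|,|y|,|x±y|/√2) = 3.0000 > 1.2 ⇒ ∉ W
candidate 4: n = (0, -1, -2, 1) → π⊥ ≈ (+1.4142, +2.0000); max(|x|,|y|,|x±y|/√2) = 2.4142 > 1.2 ⇒ ∉ W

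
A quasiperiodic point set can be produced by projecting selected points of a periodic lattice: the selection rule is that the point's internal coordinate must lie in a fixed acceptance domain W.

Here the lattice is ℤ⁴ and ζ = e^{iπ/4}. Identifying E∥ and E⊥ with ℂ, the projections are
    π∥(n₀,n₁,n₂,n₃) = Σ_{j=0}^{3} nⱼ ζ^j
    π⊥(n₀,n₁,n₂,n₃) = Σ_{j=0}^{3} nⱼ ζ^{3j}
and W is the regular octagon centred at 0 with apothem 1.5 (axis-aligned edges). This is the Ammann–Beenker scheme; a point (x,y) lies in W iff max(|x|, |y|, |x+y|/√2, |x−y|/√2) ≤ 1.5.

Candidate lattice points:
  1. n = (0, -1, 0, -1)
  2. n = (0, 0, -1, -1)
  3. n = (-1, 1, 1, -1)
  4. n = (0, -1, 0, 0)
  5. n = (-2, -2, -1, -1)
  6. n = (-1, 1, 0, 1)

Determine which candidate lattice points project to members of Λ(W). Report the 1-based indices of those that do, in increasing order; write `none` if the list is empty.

π⊥(n) = n₀ + n₁ζ³ + n₂ζ⁶ + n₃ζ⁹ where ζ = e^{iπ/4}.
#1 (0, -1, 0, -1): internal (0.000000, -1.414214); octagon support 1.414214 vs apothem 1.5 → ∈ W
#2 (0, 0, -1, -1): internal (-0.707107, 0.292893); octagon support 0.707107 vs apothem 1.5 → ∈ W
#3 (-1, 1, 1, -1): internal (-2.414214, -1.000000); octagon support 2.414214 vs apothem 1.5 → ∉ W
#4 (0, -1, 0, 0): internal (0.707107, -0.707107); octagon support 1.000000 vs apothem 1.5 → ∈ W
#5 (-2, -2, -1, -1): internal (-1.292893, -1.121320); octagon support 1.707107 vs apothem 1.5 → ∉ W
#6 (-1, 1, 0, 1): internal (-1.000000, 1.414214); octagon support 1.707107 vs apothem 1.5 → ∉ W

1, 2, 4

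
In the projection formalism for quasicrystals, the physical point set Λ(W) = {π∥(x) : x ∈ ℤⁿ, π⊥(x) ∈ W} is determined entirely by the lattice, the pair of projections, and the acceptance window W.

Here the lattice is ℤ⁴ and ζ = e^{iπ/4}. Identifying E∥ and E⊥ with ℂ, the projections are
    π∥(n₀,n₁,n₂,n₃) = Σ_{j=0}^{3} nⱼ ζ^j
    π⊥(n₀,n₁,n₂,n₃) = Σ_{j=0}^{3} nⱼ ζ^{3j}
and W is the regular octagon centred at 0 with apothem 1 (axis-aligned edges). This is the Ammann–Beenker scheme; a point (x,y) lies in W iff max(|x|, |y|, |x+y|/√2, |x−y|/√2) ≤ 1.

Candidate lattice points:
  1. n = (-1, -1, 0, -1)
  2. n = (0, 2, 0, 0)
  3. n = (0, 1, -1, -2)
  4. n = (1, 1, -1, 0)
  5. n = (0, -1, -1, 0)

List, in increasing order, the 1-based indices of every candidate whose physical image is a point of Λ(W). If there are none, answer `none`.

Internal map: ζ^{3j} for j=0..3 gives (1,0), (−√2/2,√2/2), (0,−1), (√2/2,√2/2).
candidate 1: n = (-1, -1, 0, -1) → π⊥ ≈ (-1.00000, -1.41421); max(|x|,|y|,|x±y|/√2) = 1.70711 > 1 ⇒ ∉ W
candidate 2: n = (0, 2, 0, 0) → π⊥ ≈ (-1.41421, +1.41421); max(|x|,|y|,|x±y|/√2) = 2.00000 > 1 ⇒ ∉ W
candidate 3: n = (0, 1, -1, -2) → π⊥ ≈ (-2.12132, +0.29289); max(|x|,|y|,|x±y|/√2) = 2.12132 > 1 ⇒ ∉ W
candidate 4: n = (1, 1, -1, 0) → π⊥ ≈ (+0.29289, +1.70711); max(|x|,|y|,|x±y|/√2) = 1.70711 > 1 ⇒ ∉ W
candidate 5: n = (0, -1, -1, 0) → π⊥ ≈ (+0.70711, +0.29289); max(|x|,|y|,|x±y|/√2) = 0.70711 ≤ 1 ⇒ ∈ W

5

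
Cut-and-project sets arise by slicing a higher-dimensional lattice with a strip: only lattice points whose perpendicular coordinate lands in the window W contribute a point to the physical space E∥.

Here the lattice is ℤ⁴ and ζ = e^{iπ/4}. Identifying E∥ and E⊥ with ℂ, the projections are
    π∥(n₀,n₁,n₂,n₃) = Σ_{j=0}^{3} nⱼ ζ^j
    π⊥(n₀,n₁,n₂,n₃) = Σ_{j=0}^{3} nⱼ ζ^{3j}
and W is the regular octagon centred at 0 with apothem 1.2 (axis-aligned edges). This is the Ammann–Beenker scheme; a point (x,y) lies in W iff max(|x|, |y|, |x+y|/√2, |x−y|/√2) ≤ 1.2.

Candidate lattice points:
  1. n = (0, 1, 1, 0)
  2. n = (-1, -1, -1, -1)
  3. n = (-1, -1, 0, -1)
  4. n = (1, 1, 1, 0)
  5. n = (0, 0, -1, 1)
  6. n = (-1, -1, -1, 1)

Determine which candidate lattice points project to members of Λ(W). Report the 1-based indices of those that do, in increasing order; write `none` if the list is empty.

With ζ = e^{iπ/4} the internal vectors are ζ^0,ζ^3,ζ^6,ζ^9.
candidate 1: n = (0, 1, 1, 0) → π⊥ ≈ (-0.7071, -0.2929); max(|x|,|y|,|x±y|/√2) = 0.7071 ≤ 1.2 ⇒ ∈ W
candidate 2: n = (-1, -1, -1, -1) → π⊥ ≈ (-1.0000, -0.4142); max(|x|,|y|,|x±y|/√2) = 1.0000 ≤ 1.2 ⇒ ∈ W
candidate 3: n = (-1, -1, 0, -1) → π⊥ ≈ (-1.0000, -1.4142); max(|x|,|y|,|x±y|/√2) = 1.7071 > 1.2 ⇒ ∉ W
candidate 4: n = (1, 1, 1, 0) → π⊥ ≈ (+0.2929, -0.2929); max(|x|,|y|,|x±y|/√2) = 0.4142 ≤ 1.2 ⇒ ∈ W
candidate 5: n = (0, 0, -1, 1) → π⊥ ≈ (+0.7071, +1.7071); max(|x|,|y|,|x±y|/√2) = 1.7071 > 1.2 ⇒ ∉ W
candidate 6: n = (-1, -1, -1, 1) → π⊥ ≈ (+0.4142, +1.0000); max(|x|,|y|,|x±y|/√2) = 1.0000 ≤ 1.2 ⇒ ∈ W

1, 2, 4, 6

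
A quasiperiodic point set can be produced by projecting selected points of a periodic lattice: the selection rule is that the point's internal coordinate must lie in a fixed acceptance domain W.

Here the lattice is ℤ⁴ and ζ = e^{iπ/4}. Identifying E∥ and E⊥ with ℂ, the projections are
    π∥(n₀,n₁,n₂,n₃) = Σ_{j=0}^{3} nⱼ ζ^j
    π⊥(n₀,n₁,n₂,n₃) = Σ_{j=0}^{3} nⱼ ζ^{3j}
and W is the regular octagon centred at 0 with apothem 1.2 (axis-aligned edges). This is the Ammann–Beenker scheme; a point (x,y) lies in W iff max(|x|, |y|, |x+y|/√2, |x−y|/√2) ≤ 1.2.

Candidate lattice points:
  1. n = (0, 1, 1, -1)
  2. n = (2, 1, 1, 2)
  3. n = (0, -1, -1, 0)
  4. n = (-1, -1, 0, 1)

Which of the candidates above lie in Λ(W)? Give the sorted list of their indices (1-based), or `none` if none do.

3, 4

With ζ = e^{iπ/4} the internal vectors are ζ^0,ζ^3,ζ^6,ζ^9.
candidate 1: n = (0, 1, 1, -1) → π⊥ ≈ (-1.4142, -1.0000); max(|x|,|y|,|x±y|/√2) = 1.7071 > 1.2 ⇒ ∉ W
candidate 2: n = (2, 1, 1, 2) → π⊥ ≈ (+2.7071, +1.1213); max(|x|,|y|,|x±y|/√2) = 2.7071 > 1.2 ⇒ ∉ W
candidate 3: n = (0, -1, -1, 0) → π⊥ ≈ (+0.7071, +0.2929); max(|x|,|y|,|x±y|/√2) = 0.7071 ≤ 1.2 ⇒ ∈ W
candidate 4: n = (-1, -1, 0, 1) → π⊥ ≈ (+0.4142, +0.0000); max(|x|,|y|,|x±y|/√2) = 0.4142 ≤ 1.2 ⇒ ∈ W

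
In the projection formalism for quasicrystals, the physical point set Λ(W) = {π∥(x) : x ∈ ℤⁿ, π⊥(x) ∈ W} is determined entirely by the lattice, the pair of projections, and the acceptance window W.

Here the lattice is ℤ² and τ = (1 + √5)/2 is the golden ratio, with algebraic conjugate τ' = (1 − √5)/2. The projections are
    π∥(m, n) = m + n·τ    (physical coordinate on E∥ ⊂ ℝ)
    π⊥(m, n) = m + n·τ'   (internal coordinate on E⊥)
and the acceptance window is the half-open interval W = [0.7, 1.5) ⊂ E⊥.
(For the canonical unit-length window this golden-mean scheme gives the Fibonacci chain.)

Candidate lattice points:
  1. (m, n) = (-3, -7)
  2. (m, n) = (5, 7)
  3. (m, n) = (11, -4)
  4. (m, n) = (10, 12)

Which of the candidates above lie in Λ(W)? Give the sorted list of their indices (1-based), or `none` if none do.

Compute τ' = (1−√5)/2 = -0.61803, so π⊥(m,n) = m -0.61803·n.
candidate 1: (m,n)=(-3,-7) → π∥ = -3-7·τ ≈ -14.32624, π⊥ = -3-7·τ' ≈ 1.32624 ∈ [0.7, 1.5) ⇒ IN Λ
candidate 2: (m,n)=(5,7) → π∥ = 5+7·τ ≈ 16.32624, π⊥ = 5+7·τ' ≈ 0.67376 ∉ [0.7, 1.5) ⇒ out
candidate 3: (m,n)=(11,-4) → π∥ = 11-4·τ ≈ 4.52786, π⊥ = 11-4·τ' ≈ 13.47214 ∉ [0.7, 1.5) ⇒ out
candidate 4: (m,n)=(10,12) → π∥ = 10+12·τ ≈ 29.41641, π⊥ = 10+12·τ' ≈ 2.58359 ∉ [0.7, 1.5) ⇒ out

1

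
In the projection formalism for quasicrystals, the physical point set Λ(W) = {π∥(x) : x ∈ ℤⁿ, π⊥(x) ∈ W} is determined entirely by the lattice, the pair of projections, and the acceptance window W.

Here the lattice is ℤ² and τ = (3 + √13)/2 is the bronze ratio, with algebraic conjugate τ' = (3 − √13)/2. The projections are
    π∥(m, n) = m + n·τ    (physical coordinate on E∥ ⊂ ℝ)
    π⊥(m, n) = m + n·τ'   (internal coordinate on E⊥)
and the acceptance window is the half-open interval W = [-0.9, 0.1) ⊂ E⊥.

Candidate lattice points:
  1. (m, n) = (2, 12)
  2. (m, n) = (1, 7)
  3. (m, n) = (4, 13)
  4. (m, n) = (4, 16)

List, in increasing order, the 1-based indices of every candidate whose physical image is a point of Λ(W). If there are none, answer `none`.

Numerically τ ≈ 3.3028 and τ' = −1/τ ≈ -0.3028.
#1 (2,12): internal coord 2 + (12)·τ' = -1.6333; -1.6333 ∉ [-0.9, 0.1) → out
#2 (1,7): internal coord 1 + (7)·τ' = -1.1194; -1.1194 ∉ [-0.9, 0.1) → out
#3 (4,13): internal coord 4 + (13)·τ' = +0.0639; +0.0639 ∈ [-0.9, 0.1) → IN Λ
#4 (4,16): internal coord 4 + (16)·τ' = -0.8444; -0.8444 ∈ [-0.9, 0.1) → IN Λ

3, 4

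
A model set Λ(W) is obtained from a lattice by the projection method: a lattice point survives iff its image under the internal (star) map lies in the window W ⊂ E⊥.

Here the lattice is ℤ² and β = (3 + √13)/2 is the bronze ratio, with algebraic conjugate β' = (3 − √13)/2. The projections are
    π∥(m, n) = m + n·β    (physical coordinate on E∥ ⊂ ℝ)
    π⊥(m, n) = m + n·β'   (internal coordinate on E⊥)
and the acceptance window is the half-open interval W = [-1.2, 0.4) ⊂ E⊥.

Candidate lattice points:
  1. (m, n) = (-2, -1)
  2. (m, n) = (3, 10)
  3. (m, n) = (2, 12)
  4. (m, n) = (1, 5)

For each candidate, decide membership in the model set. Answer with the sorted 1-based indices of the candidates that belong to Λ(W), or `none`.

β' = (3−√13)/2 ≈ -0.302776.
candidate 1: (m,n)=(-2,-1) → π∥ = -2-1·β ≈ -5.302776, π⊥ = -2-1·β' ≈ -1.697224 ∉ [-1.2, 0.4) ⇒ out
candidate 2: (m,n)=(3,10) → π∥ = 3+10·β ≈ 36.027756, π⊥ = 3+10·β' ≈ -0.027756 ∈ [-1.2, 0.4) ⇒ IN Λ
candidate 3: (m,n)=(2,12) → π∥ = 2+12·β ≈ 41.633308, π⊥ = 2+12·β' ≈ -1.633308 ∉ [-1.2, 0.4) ⇒ out
candidate 4: (m,n)=(1,5) → π∥ = 1+5·β ≈ 17.513878, π⊥ = 1+5·β' ≈ -0.513878 ∈ [-1.2, 0.4) ⇒ IN Λ

2, 4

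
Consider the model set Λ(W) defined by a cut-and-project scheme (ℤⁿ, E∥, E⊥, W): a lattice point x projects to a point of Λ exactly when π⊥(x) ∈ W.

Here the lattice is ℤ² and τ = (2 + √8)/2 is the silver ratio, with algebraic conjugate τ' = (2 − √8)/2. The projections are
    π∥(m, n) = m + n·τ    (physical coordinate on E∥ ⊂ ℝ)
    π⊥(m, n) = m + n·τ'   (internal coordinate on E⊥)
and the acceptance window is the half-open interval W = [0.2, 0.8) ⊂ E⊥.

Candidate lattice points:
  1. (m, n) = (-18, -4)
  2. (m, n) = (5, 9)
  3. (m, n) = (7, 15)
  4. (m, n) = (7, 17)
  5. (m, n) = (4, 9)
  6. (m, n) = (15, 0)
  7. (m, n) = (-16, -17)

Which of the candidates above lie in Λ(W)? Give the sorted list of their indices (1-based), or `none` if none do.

Numerically τ ≈ 2.414214 and τ' = −1/τ ≈ -0.414214.
candidate 1: (m,n)=(-18,-4) → π∥ = -18-4·τ ≈ -27.656854, π⊥ = -18-4·τ' ≈ -16.343146 ∉ [0.2, 0.8) ⇒ out
candidate 2: (m,n)=(5,9) → π∥ = 5+9·τ ≈ 26.727922, π⊥ = 5+9·τ' ≈ 1.272078 ∉ [0.2, 0.8) ⇒ out
candidate 3: (m,n)=(7,15) → π∥ = 7+15·τ ≈ 43.213203, π⊥ = 7+15·τ' ≈ 0.786797 ∈ [0.2, 0.8) ⇒ IN Λ
candidate 4: (m,n)=(7,17) → π∥ = 7+17·τ ≈ 48.041631, π⊥ = 7+17·τ' ≈ -0.041631 ∉ [0.2, 0.8) ⇒ out
candidate 5: (m,n)=(4,9) → π∥ = 4+9·τ ≈ 25.727922, π⊥ = 4+9·τ' ≈ 0.272078 ∈ [0.2, 0.8) ⇒ IN Λ
candidate 6: (m,n)=(15,0) → π∥ = 15+0·τ ≈ 15.000000, π⊥ = 15+0·τ' ≈ 15.000000 ∉ [0.2, 0.8) ⇒ out
candidate 7: (m,n)=(-16,-17) → π∥ = -16-17·τ ≈ -57.041631, π⊥ = -16-17·τ' ≈ -8.958369 ∉ [0.2, 0.8) ⇒ out

3, 5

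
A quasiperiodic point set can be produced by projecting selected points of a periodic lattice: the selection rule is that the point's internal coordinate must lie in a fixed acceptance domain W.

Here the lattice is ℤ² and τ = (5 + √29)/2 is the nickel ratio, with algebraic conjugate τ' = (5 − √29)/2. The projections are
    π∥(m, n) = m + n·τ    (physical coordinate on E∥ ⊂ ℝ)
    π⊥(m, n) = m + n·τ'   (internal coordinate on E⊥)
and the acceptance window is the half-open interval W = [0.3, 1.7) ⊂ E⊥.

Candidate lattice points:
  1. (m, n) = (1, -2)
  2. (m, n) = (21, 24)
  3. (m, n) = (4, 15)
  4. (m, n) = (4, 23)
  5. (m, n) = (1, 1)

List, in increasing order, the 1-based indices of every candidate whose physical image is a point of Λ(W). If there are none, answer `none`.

Numerically τ ≈ 5.1926 and τ' = −1/τ ≈ -0.1926.
candidate 1: (m,n)=(1,-2) → π∥ = 1-2·τ ≈ -9.3852, π⊥ = 1-2·τ' ≈ 1.3852 ∈ [0.3, 1.7) ⇒ IN Λ
candidate 2: (m,n)=(21,24) → π∥ = 21+24·τ ≈ 145.6220, π⊥ = 21+24·τ' ≈ 16.3780 ∉ [0.3, 1.7) ⇒ out
candidate 3: (m,n)=(4,15) → π∥ = 4+15·τ ≈ 81.8887, π⊥ = 4+15·τ' ≈ 1.1113 ∈ [0.3, 1.7) ⇒ IN Λ
candidate 4: (m,n)=(4,23) → π∥ = 4+23·τ ≈ 123.4294, π⊥ = 4+23·τ' ≈ -0.4294 ∉ [0.3, 1.7) ⇒ out
candidate 5: (m,n)=(1,1) → π∥ = 1+1·τ ≈ 6.1926, π⊥ = 1+1·τ' ≈ 0.8074 ∈ [0.3, 1.7) ⇒ IN Λ

1, 3, 5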